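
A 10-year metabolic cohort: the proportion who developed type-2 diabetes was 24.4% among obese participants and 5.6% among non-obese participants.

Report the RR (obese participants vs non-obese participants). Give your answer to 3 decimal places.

RR = 0.2440 / 0.0560 = 4.357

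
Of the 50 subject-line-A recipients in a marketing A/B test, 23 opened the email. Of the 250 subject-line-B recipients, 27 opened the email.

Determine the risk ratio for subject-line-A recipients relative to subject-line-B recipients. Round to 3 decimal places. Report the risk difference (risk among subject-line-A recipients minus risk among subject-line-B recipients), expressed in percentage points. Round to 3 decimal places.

RR = 4.259; RD = 35.200

risk, subject-line-A recipients = 23/50 = 0.4600
risk, subject-line-B recipients = 27/250 = 0.1080
RR = 0.4600 / 0.1080 = 4.259
risk difference = 0.4600 − 0.1080 = 0.3520 → 35.200 percentage points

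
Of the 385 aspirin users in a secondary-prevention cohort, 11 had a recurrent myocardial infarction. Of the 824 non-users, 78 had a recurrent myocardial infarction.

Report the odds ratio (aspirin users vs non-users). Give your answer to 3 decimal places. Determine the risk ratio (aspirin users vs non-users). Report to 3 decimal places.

OR = (11 × 746) / (374 × 78) = 8206/29172 ≈ 0.281
risk, aspirin users = 11/385 = 0.02857
risk, non-users = 78/824 = 0.09466
RR = 0.02857 / 0.09466 = 0.302

OR = 0.281; RR = 0.302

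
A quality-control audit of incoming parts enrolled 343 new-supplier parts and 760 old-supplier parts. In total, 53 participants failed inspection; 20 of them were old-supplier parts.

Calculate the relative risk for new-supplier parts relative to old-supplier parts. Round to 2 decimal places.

new-supplier parts with the outcome: 53 − 20 = 33
new-supplier parts without the outcome: 343 − 33 = 310
old-supplier parts without the outcome: 760 − 20 = 740
risk, new-supplier parts = 33/343 = 0.09621
risk, old-supplier parts = 20/760 = 0.02632
RR = 0.09621 / 0.02632 = 3.66

RR ≈ 3.66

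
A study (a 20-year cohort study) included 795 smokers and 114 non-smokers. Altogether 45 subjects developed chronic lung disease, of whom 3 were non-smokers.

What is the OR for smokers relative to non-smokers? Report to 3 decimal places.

smokers with the outcome: 45 − 3 = 42
smokers without the outcome: 795 − 42 = 753
non-smokers without the outcome: 114 − 3 = 111
OR = (42 × 111) / (753 × 3) = 4662/2259 ≈ 2.064

OR ≈ 2.064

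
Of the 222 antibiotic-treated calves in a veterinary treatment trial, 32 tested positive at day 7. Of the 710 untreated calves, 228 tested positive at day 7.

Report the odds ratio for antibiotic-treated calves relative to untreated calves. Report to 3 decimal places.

odds, antibiotic-treated calves = 32/190 = 0.1684
odds, untreated calves = 228/482 = 0.4730
OR = 0.1684 / 0.4730 = 0.356

0.356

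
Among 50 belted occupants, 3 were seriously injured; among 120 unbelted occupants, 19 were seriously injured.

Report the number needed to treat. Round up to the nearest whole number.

risk, belted occupants = 3/50 = 0.060000
risk, unbelted occupants = 19/120 = 0.158333
absolute risk difference = 0.098333
1 / 0.098333 = 10.170 → round up → 11

11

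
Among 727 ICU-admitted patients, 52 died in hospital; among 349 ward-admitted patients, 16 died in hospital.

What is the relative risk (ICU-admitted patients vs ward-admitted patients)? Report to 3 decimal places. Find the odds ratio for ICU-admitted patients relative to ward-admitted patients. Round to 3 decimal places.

risk, ICU-admitted patients = 52/727 = 0.07153
risk, ward-admitted patients = 16/349 = 0.04585
RR = 0.07153 / 0.04585 = 1.560
odds, ICU-admitted patients = 52/675 = 0.07704
odds, ward-admitted patients = 16/333 = 0.04805
OR = 0.07704 / 0.04805 = 1.603

RR = 1.560; OR = 1.603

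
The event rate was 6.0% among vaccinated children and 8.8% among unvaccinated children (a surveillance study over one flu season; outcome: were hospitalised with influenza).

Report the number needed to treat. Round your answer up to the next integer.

absolute risk difference = 0.028000
1 / 0.028000 = 35.714 → round up → 36

NNT: 36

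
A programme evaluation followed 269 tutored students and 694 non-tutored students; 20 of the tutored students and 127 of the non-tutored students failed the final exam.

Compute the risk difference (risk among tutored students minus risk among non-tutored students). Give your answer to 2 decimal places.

risk, tutored students = 20/269 = 0.0743
risk, non-tutored students = 127/694 = 0.1830
risk difference = 0.0743 − 0.1830 = -0.11

RD: -0.11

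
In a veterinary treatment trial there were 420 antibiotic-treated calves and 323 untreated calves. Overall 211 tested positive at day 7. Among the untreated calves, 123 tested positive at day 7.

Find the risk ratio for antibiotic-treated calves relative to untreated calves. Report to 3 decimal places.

antibiotic-treated calves with the outcome: 211 − 123 = 88
antibiotic-treated calves without the outcome: 420 − 88 = 332
untreated calves without the outcome: 323 − 123 = 200
risk, antibiotic-treated calves = 88/420 = 0.2095
risk, untreated calves = 123/323 = 0.3808
RR = 0.2095 / 0.3808 = 0.550

0.550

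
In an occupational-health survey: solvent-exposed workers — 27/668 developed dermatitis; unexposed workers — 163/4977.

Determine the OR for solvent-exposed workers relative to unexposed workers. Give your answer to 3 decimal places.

OR = (27 × 4814) / (641 × 163) = 129978/104483 ≈ 1.244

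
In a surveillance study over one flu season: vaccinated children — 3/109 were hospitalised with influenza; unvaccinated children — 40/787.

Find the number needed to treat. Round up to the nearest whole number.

risk, vaccinated children = 3/109 = 0.027523
risk, unvaccinated children = 40/787 = 0.050826
absolute risk difference = 0.023303
1 / 0.023303 = 42.913 → round up → 43

NNT ≈ 43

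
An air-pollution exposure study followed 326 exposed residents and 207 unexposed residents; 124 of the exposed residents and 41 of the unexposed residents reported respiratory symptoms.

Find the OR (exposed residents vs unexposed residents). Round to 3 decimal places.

OR = (124 × 166) / (202 × 41) = 20584/8282 ≈ 2.485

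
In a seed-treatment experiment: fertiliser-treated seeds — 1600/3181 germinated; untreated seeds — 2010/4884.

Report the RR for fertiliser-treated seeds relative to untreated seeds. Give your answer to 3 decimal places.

risk, fertiliser-treated seeds = 1600/3181 = 0.5030
risk, untreated seeds = 2010/4884 = 0.4115
RR = 0.5030 / 0.4115 = 1.222

RR: 1.222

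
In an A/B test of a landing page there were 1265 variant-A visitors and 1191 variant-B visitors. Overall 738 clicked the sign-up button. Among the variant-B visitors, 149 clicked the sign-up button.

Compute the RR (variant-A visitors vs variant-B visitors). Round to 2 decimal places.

variant-A visitors with the outcome: 738 − 149 = 589
variant-A visitors without the outcome: 1265 − 589 = 676
variant-B visitors without the outcome: 1191 − 149 = 1042
risk, variant-A visitors = 589/1265 = 0.4656
risk, variant-B visitors = 149/1191 = 0.1251
RR = 0.4656 / 0.1251 = 3.72

3.72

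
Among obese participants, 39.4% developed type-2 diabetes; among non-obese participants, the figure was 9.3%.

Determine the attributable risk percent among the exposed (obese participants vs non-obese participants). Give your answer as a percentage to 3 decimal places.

AR% = (0.3940 − 0.0930) / 0.3940 = 0.7640 → 76.396%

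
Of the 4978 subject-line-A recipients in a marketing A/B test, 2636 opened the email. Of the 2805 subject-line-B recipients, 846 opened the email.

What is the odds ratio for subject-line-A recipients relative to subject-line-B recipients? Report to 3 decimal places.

OR = (2636 × 1959) / (2342 × 846) = 5163924/1981332 ≈ 2.606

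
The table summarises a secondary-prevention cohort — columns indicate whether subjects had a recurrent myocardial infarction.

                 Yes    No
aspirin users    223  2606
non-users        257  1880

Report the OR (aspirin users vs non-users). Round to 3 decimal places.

OR = 0.626

odds, aspirin users = 223/2606 = 0.0856
odds, non-users = 257/1880 = 0.1367
OR = 0.0856 / 0.1367 = 0.626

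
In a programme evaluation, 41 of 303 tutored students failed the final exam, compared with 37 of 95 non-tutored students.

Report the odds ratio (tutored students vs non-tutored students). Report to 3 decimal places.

0.245

odds, tutored students = 41/262 = 0.1565
odds, non-tutored students = 37/58 = 0.6379
OR = 0.1565 / 0.6379 = 0.245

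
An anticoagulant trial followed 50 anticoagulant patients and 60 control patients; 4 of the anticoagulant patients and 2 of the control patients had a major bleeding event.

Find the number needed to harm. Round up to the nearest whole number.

NNH: 22

risk, anticoagulant patients = 4/50 = 0.080000
risk, control patients = 2/60 = 0.033333
absolute risk difference = 0.046667
1 / 0.046667 = 21.428 → round up → 22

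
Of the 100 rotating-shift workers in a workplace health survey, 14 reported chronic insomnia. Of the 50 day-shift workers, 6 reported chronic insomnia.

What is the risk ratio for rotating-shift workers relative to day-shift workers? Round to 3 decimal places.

RR ≈ 1.167

risk, rotating-shift workers = 14/100 = 0.1400
risk, day-shift workers = 6/50 = 0.1200
RR = 0.1400 / 0.1200 = 1.167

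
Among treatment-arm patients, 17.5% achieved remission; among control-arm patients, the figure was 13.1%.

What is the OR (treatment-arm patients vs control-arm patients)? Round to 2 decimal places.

1.41

odds, treatment-arm patients = 0.1750/0.8250 = 0.2121
odds, control-arm patients = 0.1310/0.8690 = 0.1507
OR = 0.2121 / 0.1507 = 1.41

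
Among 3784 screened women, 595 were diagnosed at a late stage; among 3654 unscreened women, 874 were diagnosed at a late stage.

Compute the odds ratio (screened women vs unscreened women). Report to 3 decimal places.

OR = (595 × 2780) / (3189 × 874) = 1654100/2787186 ≈ 0.593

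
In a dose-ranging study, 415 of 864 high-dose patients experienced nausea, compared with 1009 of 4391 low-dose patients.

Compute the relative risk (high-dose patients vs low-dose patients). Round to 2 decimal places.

risk, high-dose patients = 415/864 = 0.4803
risk, low-dose patients = 1009/4391 = 0.2298
RR = 0.4803 / 0.2298 = 2.09

RR = 2.09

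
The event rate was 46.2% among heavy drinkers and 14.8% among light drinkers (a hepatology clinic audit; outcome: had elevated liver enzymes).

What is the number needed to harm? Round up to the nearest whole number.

4

absolute risk difference = 0.314000
1 / 0.314000 = 3.185 → round up → 4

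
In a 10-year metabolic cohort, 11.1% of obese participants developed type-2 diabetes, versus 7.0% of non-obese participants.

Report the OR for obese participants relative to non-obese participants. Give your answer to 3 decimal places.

OR: 1.659

odds, obese participants = 0.1110/0.8890 = 0.1249
odds, non-obese participants = 0.0700/0.9300 = 0.0753
OR = 0.1249 / 0.0753 = 1.659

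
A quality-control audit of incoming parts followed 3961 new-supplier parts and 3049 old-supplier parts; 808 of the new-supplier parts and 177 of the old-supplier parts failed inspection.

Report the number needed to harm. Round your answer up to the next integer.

7

risk, new-supplier parts = 808/3961 = 0.203989
risk, old-supplier parts = 177/3049 = 0.058052
absolute risk difference = 0.145937
1 / 0.145937 = 6.852 → round up → 7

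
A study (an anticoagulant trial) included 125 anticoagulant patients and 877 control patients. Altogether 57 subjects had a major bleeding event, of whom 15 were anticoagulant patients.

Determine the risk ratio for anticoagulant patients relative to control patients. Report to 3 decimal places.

2.506

anticoagulant patients without the outcome: 125 − 15 = 110
control patients with the outcome: 57 − 15 = 42
control patients without the outcome: 877 − 42 = 835
risk, anticoagulant patients = 15/125 = 0.12000
risk, control patients = 42/877 = 0.04789
RR = 0.12000 / 0.04789 = 2.506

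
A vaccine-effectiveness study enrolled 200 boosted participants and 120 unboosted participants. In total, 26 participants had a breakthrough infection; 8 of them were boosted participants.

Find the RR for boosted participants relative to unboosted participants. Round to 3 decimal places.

RR ≈ 0.267

boosted participants without the outcome: 200 − 8 = 192
unboosted participants with the outcome: 26 − 8 = 18
unboosted participants without the outcome: 120 − 18 = 102
risk, boosted participants = 8/200 = 0.04000
risk, unboosted participants = 18/120 = 0.15000
RR = 0.04000 / 0.15000 = 0.267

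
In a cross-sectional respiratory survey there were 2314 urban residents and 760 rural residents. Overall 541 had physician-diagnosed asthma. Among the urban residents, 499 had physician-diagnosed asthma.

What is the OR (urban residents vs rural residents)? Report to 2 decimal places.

4.70

urban residents without the outcome: 2314 − 499 = 1815
rural residents with the outcome: 541 − 499 = 42
rural residents without the outcome: 760 − 42 = 718
OR = (499 × 718) / (1815 × 42) = 358282/76230 ≈ 4.70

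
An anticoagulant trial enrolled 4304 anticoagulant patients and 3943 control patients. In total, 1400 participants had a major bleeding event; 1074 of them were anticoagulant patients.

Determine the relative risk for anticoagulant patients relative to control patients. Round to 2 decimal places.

anticoagulant patients without the outcome: 4304 − 1074 = 3230
control patients with the outcome: 1400 − 1074 = 326
control patients without the outcome: 3943 − 326 = 3617
risk, anticoagulant patients = 1074/4304 = 0.2495
risk, control patients = 326/3943 = 0.0827
RR = 0.2495 / 0.0827 = 3.02

3.02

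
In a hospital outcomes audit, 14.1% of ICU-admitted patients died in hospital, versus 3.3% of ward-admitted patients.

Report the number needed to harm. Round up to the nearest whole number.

10

absolute risk difference = 0.108000
1 / 0.108000 = 9.259 → round up → 10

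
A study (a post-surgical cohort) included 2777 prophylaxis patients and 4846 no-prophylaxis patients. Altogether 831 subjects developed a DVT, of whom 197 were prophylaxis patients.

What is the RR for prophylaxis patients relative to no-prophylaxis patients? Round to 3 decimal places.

0.542

prophylaxis patients without the outcome: 2777 − 197 = 2580
no-prophylaxis patients with the outcome: 831 − 197 = 634
no-prophylaxis patients without the outcome: 4846 − 634 = 4212
risk, prophylaxis patients = 197/2777 = 0.0709
risk, no-prophylaxis patients = 634/4846 = 0.1308
RR = 0.0709 / 0.1308 = 0.542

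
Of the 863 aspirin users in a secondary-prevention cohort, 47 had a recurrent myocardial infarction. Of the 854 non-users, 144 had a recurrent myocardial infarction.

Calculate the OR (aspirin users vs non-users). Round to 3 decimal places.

OR = (47 × 710) / (816 × 144) = 33370/117504 ≈ 0.284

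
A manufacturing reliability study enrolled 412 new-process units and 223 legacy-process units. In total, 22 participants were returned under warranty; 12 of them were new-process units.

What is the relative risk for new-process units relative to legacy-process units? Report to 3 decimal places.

new-process units without the outcome: 412 − 12 = 400
legacy-process units with the outcome: 22 − 12 = 10
legacy-process units without the outcome: 223 − 10 = 213
risk, new-process units = 12/412 = 0.02913
risk, legacy-process units = 10/223 = 0.04484
RR = 0.02913 / 0.04484 = 0.650

0.650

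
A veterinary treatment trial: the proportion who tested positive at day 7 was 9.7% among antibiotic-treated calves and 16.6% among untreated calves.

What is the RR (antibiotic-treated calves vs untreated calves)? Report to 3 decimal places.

RR = 0.0970 / 0.1660 = 0.584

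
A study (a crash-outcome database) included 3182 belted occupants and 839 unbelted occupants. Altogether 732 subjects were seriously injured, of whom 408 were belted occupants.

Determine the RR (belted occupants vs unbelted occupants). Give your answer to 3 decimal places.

belted occupants without the outcome: 3182 − 408 = 2774
unbelted occupants with the outcome: 732 − 408 = 324
unbelted occupants without the outcome: 839 − 324 = 515
risk, belted occupants = 408/3182 = 0.1282
risk, unbelted occupants = 324/839 = 0.3862
RR = 0.1282 / 0.3862 = 0.332

RR = 0.332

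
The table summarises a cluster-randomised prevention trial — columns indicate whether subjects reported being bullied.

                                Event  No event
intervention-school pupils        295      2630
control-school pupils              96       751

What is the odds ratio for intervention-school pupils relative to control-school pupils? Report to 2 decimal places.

OR = (295 × 751) / (2630 × 96) = 221545/252480 ≈ 0.88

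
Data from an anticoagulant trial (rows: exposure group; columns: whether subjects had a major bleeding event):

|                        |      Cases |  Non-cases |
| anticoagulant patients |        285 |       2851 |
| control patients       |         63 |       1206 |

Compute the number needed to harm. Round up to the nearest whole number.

risk, anticoagulant patients = 285/3136 = 0.090880
risk, control patients = 63/1269 = 0.049645
absolute risk difference = 0.041235
1 / 0.041235 = 24.251 → round up → 25

NNH = 25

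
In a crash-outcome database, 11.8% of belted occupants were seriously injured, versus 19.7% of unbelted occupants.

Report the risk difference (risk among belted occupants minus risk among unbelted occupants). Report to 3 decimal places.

risk difference = 0.1180 − 0.1970 = -0.079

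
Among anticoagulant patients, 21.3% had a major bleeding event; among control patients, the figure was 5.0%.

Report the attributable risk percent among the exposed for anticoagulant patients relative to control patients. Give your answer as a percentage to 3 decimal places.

AR% = (0.2130 − 0.0500) / 0.2130 = 0.7653 → 76.526%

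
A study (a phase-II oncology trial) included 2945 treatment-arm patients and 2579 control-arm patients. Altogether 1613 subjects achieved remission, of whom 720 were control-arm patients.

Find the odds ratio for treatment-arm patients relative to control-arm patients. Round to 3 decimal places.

OR ≈ 1.124

treatment-arm patients with the outcome: 1613 − 720 = 893
treatment-arm patients without the outcome: 2945 − 893 = 2052
control-arm patients without the outcome: 2579 − 720 = 1859
OR = (893 × 1859) / (2052 × 720) = 1660087/1477440 ≈ 1.124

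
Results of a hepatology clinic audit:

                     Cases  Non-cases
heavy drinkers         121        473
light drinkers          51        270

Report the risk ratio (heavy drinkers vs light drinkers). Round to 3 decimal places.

risk, heavy drinkers = 121/594 = 0.2037
risk, light drinkers = 51/321 = 0.1589
RR = 0.2037 / 0.1589 = 1.282

RR = 1.282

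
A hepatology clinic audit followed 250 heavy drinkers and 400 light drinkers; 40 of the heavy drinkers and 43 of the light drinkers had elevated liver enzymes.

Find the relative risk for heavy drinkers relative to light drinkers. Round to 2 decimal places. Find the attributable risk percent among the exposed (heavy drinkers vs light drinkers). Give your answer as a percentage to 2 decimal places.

risk, heavy drinkers = 40/250 = 0.1600
risk, light drinkers = 43/400 = 0.1075
RR = 0.1600 / 0.1075 = 1.49
AR% = (0.1600 − 0.1075) / 0.1600 = 0.3281 → 32.81%

RR = 1.49; AR% = 32.81%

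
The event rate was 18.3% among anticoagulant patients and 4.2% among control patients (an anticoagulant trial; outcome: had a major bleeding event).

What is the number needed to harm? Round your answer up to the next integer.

NNH = 8

absolute risk difference = 0.141000
1 / 0.141000 = 7.092 → round up → 8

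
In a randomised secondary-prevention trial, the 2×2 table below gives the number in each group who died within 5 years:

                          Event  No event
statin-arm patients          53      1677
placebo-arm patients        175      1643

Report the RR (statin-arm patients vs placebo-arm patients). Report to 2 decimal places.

risk, statin-arm patients = 53/1730 = 0.03064
risk, placebo-arm patients = 175/1818 = 0.09626
RR = 0.03064 / 0.09626 = 0.32

0.32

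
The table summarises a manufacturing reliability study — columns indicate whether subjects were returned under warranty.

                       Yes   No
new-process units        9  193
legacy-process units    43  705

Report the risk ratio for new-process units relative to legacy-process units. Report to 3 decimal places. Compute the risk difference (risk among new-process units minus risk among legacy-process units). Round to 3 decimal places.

risk, new-process units = 9/202 = 0.04455
risk, legacy-process units = 43/748 = 0.05749
RR = 0.04455 / 0.05749 = 0.775
risk difference = 0.04455 − 0.05749 = -0.013

RR = 0.775; RD = -0.013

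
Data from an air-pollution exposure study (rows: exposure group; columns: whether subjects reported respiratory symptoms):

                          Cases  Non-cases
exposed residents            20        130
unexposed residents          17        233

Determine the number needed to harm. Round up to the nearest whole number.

risk, exposed residents = 20/150 = 0.133333
risk, unexposed residents = 17/250 = 0.068000
absolute risk difference = 0.065333
1 / 0.065333 = 15.306 → round up → 16

NNH = 16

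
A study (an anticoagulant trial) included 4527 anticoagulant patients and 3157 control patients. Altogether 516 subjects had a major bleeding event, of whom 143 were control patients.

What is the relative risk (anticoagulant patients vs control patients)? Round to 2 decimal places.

RR: 1.82

anticoagulant patients with the outcome: 516 − 143 = 373
anticoagulant patients without the outcome: 4527 − 373 = 4154
control patients without the outcome: 3157 − 143 = 3014
risk, anticoagulant patients = 373/4527 = 0.08239
risk, control patients = 143/3157 = 0.04530
RR = 0.08239 / 0.04530 = 1.82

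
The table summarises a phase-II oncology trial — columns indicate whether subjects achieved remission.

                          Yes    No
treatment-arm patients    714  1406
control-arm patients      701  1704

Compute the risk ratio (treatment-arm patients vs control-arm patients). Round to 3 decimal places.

risk, treatment-arm patients = 714/2120 = 0.3368
risk, control-arm patients = 701/2405 = 0.2915
RR = 0.3368 / 0.2915 = 1.155

1.155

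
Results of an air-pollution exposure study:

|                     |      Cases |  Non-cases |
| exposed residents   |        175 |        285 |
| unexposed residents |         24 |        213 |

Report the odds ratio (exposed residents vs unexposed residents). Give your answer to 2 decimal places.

OR = (175 × 213) / (285 × 24) = 37275/6840 ≈ 5.45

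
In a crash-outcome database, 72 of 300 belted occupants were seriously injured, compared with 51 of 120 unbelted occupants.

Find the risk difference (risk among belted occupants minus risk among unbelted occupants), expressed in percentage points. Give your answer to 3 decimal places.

RD: -18.500

risk, belted occupants = 72/300 = 0.2400
risk, unbelted occupants = 51/120 = 0.4250
risk difference = 0.2400 − 0.4250 = -0.1850 → -18.500 percentage points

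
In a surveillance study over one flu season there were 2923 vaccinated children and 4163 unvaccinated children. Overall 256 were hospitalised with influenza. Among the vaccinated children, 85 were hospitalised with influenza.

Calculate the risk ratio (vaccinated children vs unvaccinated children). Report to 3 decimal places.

0.708

vaccinated children without the outcome: 2923 − 85 = 2838
unvaccinated children with the outcome: 256 − 85 = 171
unvaccinated children without the outcome: 4163 − 171 = 3992
risk, vaccinated children = 85/2923 = 0.02908
risk, unvaccinated children = 171/4163 = 0.04108
RR = 0.02908 / 0.04108 = 0.708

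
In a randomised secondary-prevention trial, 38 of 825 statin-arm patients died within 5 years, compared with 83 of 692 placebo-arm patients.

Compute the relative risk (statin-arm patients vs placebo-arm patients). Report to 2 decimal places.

0.38

risk, statin-arm patients = 38/825 = 0.04606
risk, placebo-arm patients = 83/692 = 0.11994
RR = 0.04606 / 0.11994 = 0.38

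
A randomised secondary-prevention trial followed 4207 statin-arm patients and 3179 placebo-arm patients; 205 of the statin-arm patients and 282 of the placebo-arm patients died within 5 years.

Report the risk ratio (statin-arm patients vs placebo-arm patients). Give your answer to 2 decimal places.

RR ≈ 0.55

risk, statin-arm patients = 205/4207 = 0.04873
risk, placebo-arm patients = 282/3179 = 0.08871
RR = 0.04873 / 0.08871 = 0.55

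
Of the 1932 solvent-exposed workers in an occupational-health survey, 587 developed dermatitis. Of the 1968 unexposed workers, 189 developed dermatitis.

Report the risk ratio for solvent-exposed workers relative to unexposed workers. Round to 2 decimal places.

RR ≈ 3.16

risk, solvent-exposed workers = 587/1932 = 0.3038
risk, unexposed workers = 189/1968 = 0.0960
RR = 0.3038 / 0.0960 = 3.16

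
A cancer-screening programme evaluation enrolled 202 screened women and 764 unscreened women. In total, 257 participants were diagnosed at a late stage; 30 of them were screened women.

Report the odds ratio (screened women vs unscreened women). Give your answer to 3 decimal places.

screened women without the outcome: 202 − 30 = 172
unscreened women with the outcome: 257 − 30 = 227
unscreened women without the outcome: 764 − 227 = 537
OR = (30 × 537) / (172 × 227) = 16110/39044 ≈ 0.413

0.413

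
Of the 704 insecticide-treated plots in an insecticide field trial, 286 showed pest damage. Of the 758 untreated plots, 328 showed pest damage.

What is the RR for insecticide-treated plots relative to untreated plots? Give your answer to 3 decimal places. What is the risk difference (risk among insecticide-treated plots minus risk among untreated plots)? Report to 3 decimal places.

risk, insecticide-treated plots = 286/704 = 0.4062
risk, untreated plots = 328/758 = 0.4327
RR = 0.4062 / 0.4327 = 0.939
risk difference = 0.4062 − 0.4327 = -0.026

RR = 0.939; RD = -0.026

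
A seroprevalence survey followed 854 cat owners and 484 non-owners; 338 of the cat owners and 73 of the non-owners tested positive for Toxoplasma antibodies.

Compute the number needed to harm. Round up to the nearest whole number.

5

risk, cat owners = 338/854 = 0.395785
risk, non-owners = 73/484 = 0.150826
absolute risk difference = 0.244958
1 / 0.244958 = 4.082 → round up → 5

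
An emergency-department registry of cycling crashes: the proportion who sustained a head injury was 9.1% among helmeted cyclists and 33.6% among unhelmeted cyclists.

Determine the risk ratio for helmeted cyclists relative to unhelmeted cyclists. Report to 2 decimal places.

RR = 0.0910 / 0.3360 = 0.27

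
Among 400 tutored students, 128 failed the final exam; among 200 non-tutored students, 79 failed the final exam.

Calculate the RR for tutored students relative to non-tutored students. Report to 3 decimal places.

0.810

risk, tutored students = 128/400 = 0.3200
risk, non-tutored students = 79/200 = 0.3950
RR = 0.3200 / 0.3950 = 0.810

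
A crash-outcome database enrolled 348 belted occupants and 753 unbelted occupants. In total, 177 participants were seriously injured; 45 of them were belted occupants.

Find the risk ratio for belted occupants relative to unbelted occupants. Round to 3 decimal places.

belted occupants without the outcome: 348 − 45 = 303
unbelted occupants with the outcome: 177 − 45 = 132
unbelted occupants without the outcome: 753 − 132 = 621
risk, belted occupants = 45/348 = 0.1293
risk, unbelted occupants = 132/753 = 0.1753
RR = 0.1293 / 0.1753 = 0.738

0.738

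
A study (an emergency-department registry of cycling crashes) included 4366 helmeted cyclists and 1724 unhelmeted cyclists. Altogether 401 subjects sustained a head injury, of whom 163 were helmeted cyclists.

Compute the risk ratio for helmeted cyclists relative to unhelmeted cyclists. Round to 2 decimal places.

RR: 0.27

helmeted cyclists without the outcome: 4366 − 163 = 4203
unhelmeted cyclists with the outcome: 401 − 163 = 238
unhelmeted cyclists without the outcome: 1724 − 238 = 1486
risk, helmeted cyclists = 163/4366 = 0.03733
risk, unhelmeted cyclists = 238/1724 = 0.13805
RR = 0.03733 / 0.13805 = 0.27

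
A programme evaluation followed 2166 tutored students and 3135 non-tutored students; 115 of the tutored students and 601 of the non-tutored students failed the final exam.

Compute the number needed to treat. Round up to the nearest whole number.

8

risk, tutored students = 115/2166 = 0.053093
risk, non-tutored students = 601/3135 = 0.191707
absolute risk difference = 0.138613
1 / 0.138613 = 7.214 → round up → 8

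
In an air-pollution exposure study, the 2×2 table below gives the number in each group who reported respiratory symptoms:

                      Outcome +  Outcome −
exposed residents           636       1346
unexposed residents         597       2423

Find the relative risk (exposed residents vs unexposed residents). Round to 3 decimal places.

RR ≈ 1.623

risk, exposed residents = 636/1982 = 0.3209
risk, unexposed residents = 597/3020 = 0.1977
RR = 0.3209 / 0.1977 = 1.623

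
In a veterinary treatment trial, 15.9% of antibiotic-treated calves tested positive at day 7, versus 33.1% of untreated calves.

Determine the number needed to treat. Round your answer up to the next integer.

6

absolute risk difference = 0.172000
1 / 0.172000 = 5.814 → round up → 6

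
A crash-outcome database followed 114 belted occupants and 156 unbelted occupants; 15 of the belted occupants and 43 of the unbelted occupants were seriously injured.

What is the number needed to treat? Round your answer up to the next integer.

risk, belted occupants = 15/114 = 0.131579
risk, unbelted occupants = 43/156 = 0.275641
absolute risk difference = 0.144062
1 / 0.144062 = 6.941 → round up → 7

7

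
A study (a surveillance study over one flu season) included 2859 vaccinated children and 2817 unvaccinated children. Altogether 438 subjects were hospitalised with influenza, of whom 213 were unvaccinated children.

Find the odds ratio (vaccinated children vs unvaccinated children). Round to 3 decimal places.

vaccinated children with the outcome: 438 − 213 = 225
vaccinated children without the outcome: 2859 − 225 = 2634
unvaccinated children without the outcome: 2817 − 213 = 2604
odds, vaccinated children = 225/2634 = 0.0854
odds, unvaccinated children = 213/2604 = 0.0818
OR = 0.0854 / 0.0818 = 1.044

1.044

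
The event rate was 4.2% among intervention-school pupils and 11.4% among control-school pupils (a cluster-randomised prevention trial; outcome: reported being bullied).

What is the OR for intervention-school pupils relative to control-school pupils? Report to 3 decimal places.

OR ≈ 0.341

odds, intervention-school pupils = 0.04200/0.95800 = 0.04384
odds, control-school pupils = 0.11400/0.88600 = 0.12867
OR = 0.04384 / 0.12867 = 0.341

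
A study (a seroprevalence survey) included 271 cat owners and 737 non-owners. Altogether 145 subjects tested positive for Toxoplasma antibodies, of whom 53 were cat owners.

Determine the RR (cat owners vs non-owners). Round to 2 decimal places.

1.57

cat owners without the outcome: 271 − 53 = 218
non-owners with the outcome: 145 − 53 = 92
non-owners without the outcome: 737 − 92 = 645
risk, cat owners = 53/271 = 0.1956
risk, non-owners = 92/737 = 0.1248
RR = 0.1956 / 0.1248 = 1.57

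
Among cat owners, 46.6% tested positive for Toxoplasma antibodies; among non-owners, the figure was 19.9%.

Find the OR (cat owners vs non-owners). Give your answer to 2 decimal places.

OR ≈ 3.51

odds, cat owners = 0.4660/0.5340 = 0.8727
odds, non-owners = 0.1990/0.8010 = 0.2484
OR = 0.8727 / 0.2484 = 3.51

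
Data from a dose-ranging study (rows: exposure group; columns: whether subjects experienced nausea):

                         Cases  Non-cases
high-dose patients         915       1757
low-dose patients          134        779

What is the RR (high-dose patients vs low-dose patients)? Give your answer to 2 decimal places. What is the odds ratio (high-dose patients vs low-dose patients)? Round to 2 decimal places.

risk, high-dose patients = 915/2672 = 0.3424
risk, low-dose patients = 134/913 = 0.1468
RR = 0.3424 / 0.1468 = 2.33
OR = (915 × 779) / (1757 × 134) = 712785/235438 ≈ 3.03

RR = 2.33; OR = 3.03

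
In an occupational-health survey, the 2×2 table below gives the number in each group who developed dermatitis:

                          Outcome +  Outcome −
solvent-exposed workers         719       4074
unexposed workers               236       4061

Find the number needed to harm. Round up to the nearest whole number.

risk, solvent-exposed workers = 719/4793 = 0.150010
risk, unexposed workers = 236/4297 = 0.054922
absolute risk difference = 0.095088
1 / 0.095088 = 10.517 → round up → 11

11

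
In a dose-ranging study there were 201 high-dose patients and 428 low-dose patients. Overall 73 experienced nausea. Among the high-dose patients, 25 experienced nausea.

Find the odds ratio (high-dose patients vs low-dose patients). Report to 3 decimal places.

1.125

high-dose patients without the outcome: 201 − 25 = 176
low-dose patients with the outcome: 73 − 25 = 48
low-dose patients without the outcome: 428 − 48 = 380
OR = (25 × 380) / (176 × 48) = 9500/8448 ≈ 1.125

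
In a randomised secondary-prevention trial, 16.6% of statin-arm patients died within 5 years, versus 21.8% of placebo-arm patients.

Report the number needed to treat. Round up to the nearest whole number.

absolute risk difference = 0.052000
1 / 0.052000 = 19.231 → round up → 20

NNT: 20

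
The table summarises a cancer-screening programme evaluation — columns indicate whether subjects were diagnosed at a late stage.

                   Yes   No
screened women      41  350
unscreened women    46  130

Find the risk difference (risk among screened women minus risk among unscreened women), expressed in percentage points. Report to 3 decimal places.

risk, screened women = 41/391 = 0.1049
risk, unscreened women = 46/176 = 0.2614
risk difference = 0.1049 − 0.2614 = -0.1565 → -15.650 percentage points

RD ≈ -15.650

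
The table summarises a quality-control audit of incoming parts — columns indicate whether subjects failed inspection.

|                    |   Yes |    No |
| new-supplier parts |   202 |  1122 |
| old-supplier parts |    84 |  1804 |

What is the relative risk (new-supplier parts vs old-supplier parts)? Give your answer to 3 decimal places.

RR: 3.429

risk, new-supplier parts = 202/1324 = 0.15257
risk, old-supplier parts = 84/1888 = 0.04449
RR = 0.15257 / 0.04449 = 3.429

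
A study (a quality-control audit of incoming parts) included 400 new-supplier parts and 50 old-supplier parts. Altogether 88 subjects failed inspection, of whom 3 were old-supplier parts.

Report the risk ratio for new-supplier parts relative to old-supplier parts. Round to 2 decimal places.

new-supplier parts with the outcome: 88 − 3 = 85
new-supplier parts without the outcome: 400 − 85 = 315
old-supplier parts without the outcome: 50 − 3 = 47
risk, new-supplier parts = 85/400 = 0.2125
risk, old-supplier parts = 3/50 = 0.0600
RR = 0.2125 / 0.0600 = 3.54

RR ≈ 3.54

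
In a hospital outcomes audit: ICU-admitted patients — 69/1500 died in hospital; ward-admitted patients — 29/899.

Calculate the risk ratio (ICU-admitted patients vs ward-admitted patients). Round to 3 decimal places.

1.426

risk, ICU-admitted patients = 69/1500 = 0.04600
risk, ward-admitted patients = 29/899 = 0.03226
RR = 0.04600 / 0.03226 = 1.426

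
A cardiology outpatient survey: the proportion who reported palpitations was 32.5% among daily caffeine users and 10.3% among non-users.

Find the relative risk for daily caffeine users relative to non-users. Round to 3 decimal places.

RR = 0.3250 / 0.1030 = 3.155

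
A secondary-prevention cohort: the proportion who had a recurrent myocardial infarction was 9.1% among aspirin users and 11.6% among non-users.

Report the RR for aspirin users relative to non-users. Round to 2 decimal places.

RR = 0.0910 / 0.1160 = 0.78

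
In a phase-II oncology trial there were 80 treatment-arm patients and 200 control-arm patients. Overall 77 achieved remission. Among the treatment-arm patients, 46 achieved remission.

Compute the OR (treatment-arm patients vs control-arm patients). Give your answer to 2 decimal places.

treatment-arm patients without the outcome: 80 − 46 = 34
control-arm patients with the outcome: 77 − 46 = 31
control-arm patients without the outcome: 200 − 31 = 169
OR = (46 × 169) / (34 × 31) = 7774/1054 ≈ 7.38

OR: 7.38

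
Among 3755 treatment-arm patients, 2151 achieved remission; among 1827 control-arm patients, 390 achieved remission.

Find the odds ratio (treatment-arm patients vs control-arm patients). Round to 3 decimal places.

OR = (2151 × 1437) / (1604 × 390) = 3090987/625560 ≈ 4.941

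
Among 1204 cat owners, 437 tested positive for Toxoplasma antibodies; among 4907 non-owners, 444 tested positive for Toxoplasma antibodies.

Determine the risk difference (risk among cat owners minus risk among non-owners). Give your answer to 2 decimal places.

0.27

risk, cat owners = 437/1204 = 0.3630
risk, non-owners = 444/4907 = 0.0905
risk difference = 0.3630 − 0.0905 = 0.27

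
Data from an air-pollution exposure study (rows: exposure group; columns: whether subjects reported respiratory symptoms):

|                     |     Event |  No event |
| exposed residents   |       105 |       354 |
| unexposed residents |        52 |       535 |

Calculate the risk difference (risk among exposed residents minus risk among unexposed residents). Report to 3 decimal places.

RD = 0.140

risk, exposed residents = 105/459 = 0.2288
risk, unexposed residents = 52/587 = 0.0886
risk difference = 0.2288 − 0.0886 = 0.140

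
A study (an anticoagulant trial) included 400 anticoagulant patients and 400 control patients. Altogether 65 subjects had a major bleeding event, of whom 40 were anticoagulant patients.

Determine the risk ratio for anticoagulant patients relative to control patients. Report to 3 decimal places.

anticoagulant patients without the outcome: 400 − 40 = 360
control patients with the outcome: 65 − 40 = 25
control patients without the outcome: 400 − 25 = 375
risk, anticoagulant patients = 40/400 = 0.1000
risk, control patients = 25/400 = 0.0625
RR = 0.1000 / 0.0625 = 1.600

1.600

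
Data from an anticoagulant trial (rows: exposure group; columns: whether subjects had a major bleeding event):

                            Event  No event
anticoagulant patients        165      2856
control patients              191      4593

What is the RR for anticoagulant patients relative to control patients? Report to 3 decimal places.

risk, anticoagulant patients = 165/3021 = 0.05462
risk, control patients = 191/4784 = 0.03992
RR = 0.05462 / 0.03992 = 1.368

1.368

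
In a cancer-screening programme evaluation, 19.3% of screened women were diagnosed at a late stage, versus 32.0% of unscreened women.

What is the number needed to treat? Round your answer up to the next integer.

absolute risk difference = 0.127000
1 / 0.127000 = 7.874 → round up → 8

NNT: 8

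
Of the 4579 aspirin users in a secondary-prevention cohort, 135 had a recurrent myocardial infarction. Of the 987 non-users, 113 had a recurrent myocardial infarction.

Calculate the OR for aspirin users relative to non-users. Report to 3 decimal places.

OR = (135 × 874) / (4444 × 113) = 117990/502172 ≈ 0.235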